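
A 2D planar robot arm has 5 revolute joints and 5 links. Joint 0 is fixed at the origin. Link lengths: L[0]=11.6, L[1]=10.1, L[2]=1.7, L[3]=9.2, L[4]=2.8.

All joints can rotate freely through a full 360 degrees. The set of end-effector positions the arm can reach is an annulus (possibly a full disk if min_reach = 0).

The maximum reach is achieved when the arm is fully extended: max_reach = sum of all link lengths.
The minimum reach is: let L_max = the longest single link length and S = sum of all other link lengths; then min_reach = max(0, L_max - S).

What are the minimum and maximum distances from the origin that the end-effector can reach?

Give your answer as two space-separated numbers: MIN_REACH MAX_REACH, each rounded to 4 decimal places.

Answer: 0.0000 35.4000

Derivation:
Link lengths: [11.6, 10.1, 1.7, 9.2, 2.8]
max_reach = 11.6 + 10.1 + 1.7 + 9.2 + 2.8 = 35.4
L_max = max([11.6, 10.1, 1.7, 9.2, 2.8]) = 11.6
S (sum of others) = 35.4 - 11.6 = 23.8
min_reach = max(0, 11.6 - 23.8) = max(0, -12.2) = 0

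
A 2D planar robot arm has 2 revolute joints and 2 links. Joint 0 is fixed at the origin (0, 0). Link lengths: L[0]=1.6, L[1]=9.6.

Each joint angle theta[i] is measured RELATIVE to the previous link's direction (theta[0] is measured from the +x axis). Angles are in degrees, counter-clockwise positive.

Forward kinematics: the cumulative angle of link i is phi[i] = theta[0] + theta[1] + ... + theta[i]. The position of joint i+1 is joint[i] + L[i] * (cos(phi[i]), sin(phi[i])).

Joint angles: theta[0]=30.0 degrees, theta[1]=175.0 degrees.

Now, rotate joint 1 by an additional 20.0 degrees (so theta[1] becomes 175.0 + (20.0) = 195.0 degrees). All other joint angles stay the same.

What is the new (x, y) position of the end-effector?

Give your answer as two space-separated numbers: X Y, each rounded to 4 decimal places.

Answer: -5.4026 -5.9882

Derivation:
joint[0] = (0.0000, 0.0000)  (base)
link 0: phi[0] = 30 = 30 deg
  cos(30 deg) = 0.8660, sin(30 deg) = 0.5000
  joint[1] = (0.0000, 0.0000) + 1.6 * (0.8660, 0.5000) = (0.0000 + 1.3856, 0.0000 + 0.8000) = (1.3856, 0.8000)
link 1: phi[1] = 30 + 195 = 225 deg
  cos(225 deg) = -0.7071, sin(225 deg) = -0.7071
  joint[2] = (1.3856, 0.8000) + 9.6 * (-0.7071, -0.7071) = (1.3856 + -6.7882, 0.8000 + -6.7882) = (-5.4026, -5.9882)
End effector: (-5.4026, -5.9882)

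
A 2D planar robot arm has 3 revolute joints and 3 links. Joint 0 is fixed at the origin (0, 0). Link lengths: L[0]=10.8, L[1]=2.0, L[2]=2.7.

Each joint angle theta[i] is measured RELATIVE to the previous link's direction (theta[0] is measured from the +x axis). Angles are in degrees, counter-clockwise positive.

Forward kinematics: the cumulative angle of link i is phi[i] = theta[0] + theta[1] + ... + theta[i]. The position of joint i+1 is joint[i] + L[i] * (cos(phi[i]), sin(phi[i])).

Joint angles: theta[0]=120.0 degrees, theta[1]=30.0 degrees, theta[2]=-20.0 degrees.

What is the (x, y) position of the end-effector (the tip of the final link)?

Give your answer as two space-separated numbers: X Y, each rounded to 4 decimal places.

Answer: -8.8676 12.4214

Derivation:
joint[0] = (0.0000, 0.0000)  (base)
link 0: phi[0] = 120 = 120 deg
  cos(120 deg) = -0.5000, sin(120 deg) = 0.8660
  joint[1] = (0.0000, 0.0000) + 10.8 * (-0.5000, 0.8660) = (0.0000 + -5.4000, 0.0000 + 9.3531) = (-5.4000, 9.3531)
link 1: phi[1] = 120 + 30 = 150 deg
  cos(150 deg) = -0.8660, sin(150 deg) = 0.5000
  joint[2] = (-5.4000, 9.3531) + 2 * (-0.8660, 0.5000) = (-5.4000 + -1.7321, 9.3531 + 1.0000) = (-7.1321, 10.3531)
link 2: phi[2] = 120 + 30 + -20 = 130 deg
  cos(130 deg) = -0.6428, sin(130 deg) = 0.7660
  joint[3] = (-7.1321, 10.3531) + 2.7 * (-0.6428, 0.7660) = (-7.1321 + -1.7355, 10.3531 + 2.0683) = (-8.8676, 12.4214)
End effector: (-8.8676, 12.4214)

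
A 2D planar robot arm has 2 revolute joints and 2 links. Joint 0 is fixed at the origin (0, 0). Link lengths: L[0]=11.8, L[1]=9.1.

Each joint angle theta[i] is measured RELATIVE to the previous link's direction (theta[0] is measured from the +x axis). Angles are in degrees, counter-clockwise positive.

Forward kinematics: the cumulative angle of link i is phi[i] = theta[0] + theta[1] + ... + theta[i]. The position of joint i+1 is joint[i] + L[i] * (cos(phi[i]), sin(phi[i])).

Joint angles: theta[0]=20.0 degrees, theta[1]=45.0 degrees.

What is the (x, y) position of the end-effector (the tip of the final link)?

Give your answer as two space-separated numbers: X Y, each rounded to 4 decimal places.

joint[0] = (0.0000, 0.0000)  (base)
link 0: phi[0] = 20 = 20 deg
  cos(20 deg) = 0.9397, sin(20 deg) = 0.3420
  joint[1] = (0.0000, 0.0000) + 11.8 * (0.9397, 0.3420) = (0.0000 + 11.0884, 0.0000 + 4.0358) = (11.0884, 4.0358)
link 1: phi[1] = 20 + 45 = 65 deg
  cos(65 deg) = 0.4226, sin(65 deg) = 0.9063
  joint[2] = (11.0884, 4.0358) + 9.1 * (0.4226, 0.9063) = (11.0884 + 3.8458, 4.0358 + 8.2474) = (14.9342, 12.2832)
End effector: (14.9342, 12.2832)

Answer: 14.9342 12.2832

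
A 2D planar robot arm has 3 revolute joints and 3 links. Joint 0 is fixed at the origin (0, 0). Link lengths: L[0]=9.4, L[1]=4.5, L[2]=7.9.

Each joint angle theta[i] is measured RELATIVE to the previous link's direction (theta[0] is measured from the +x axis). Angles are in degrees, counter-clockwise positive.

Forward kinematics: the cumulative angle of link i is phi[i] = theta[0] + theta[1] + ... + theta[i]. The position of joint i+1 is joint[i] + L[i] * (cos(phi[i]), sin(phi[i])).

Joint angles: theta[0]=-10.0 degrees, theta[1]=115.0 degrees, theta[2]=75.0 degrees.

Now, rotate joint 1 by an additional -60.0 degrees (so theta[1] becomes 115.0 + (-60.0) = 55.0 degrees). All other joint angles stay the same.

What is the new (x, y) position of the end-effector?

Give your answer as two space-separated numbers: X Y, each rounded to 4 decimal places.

joint[0] = (0.0000, 0.0000)  (base)
link 0: phi[0] = -10 = -10 deg
  cos(-10 deg) = 0.9848, sin(-10 deg) = -0.1736
  joint[1] = (0.0000, 0.0000) + 9.4 * (0.9848, -0.1736) = (0.0000 + 9.2572, 0.0000 + -1.6323) = (9.2572, -1.6323)
link 1: phi[1] = -10 + 55 = 45 deg
  cos(45 deg) = 0.7071, sin(45 deg) = 0.7071
  joint[2] = (9.2572, -1.6323) + 4.5 * (0.7071, 0.7071) = (9.2572 + 3.1820, -1.6323 + 3.1820) = (12.4392, 1.5497)
link 2: phi[2] = -10 + 55 + 75 = 120 deg
  cos(120 deg) = -0.5000, sin(120 deg) = 0.8660
  joint[3] = (12.4392, 1.5497) + 7.9 * (-0.5000, 0.8660) = (12.4392 + -3.9500, 1.5497 + 6.8416) = (8.4892, 8.3913)
End effector: (8.4892, 8.3913)

Answer: 8.4892 8.3913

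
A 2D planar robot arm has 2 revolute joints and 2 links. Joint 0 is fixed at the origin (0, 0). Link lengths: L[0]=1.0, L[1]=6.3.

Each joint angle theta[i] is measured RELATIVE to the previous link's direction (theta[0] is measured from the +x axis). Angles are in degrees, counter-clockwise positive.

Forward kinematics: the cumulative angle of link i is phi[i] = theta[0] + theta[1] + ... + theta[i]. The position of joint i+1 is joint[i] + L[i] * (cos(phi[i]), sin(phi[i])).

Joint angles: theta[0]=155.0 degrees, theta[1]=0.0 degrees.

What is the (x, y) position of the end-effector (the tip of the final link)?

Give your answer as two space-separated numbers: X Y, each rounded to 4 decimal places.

joint[0] = (0.0000, 0.0000)  (base)
link 0: phi[0] = 155 = 155 deg
  cos(155 deg) = -0.9063, sin(155 deg) = 0.4226
  joint[1] = (0.0000, 0.0000) + 1 * (-0.9063, 0.4226) = (0.0000 + -0.9063, 0.0000 + 0.4226) = (-0.9063, 0.4226)
link 1: phi[1] = 155 + 0 = 155 deg
  cos(155 deg) = -0.9063, sin(155 deg) = 0.4226
  joint[2] = (-0.9063, 0.4226) + 6.3 * (-0.9063, 0.4226) = (-0.9063 + -5.7097, 0.4226 + 2.6625) = (-6.6160, 3.0851)
End effector: (-6.6160, 3.0851)

Answer: -6.6160 3.0851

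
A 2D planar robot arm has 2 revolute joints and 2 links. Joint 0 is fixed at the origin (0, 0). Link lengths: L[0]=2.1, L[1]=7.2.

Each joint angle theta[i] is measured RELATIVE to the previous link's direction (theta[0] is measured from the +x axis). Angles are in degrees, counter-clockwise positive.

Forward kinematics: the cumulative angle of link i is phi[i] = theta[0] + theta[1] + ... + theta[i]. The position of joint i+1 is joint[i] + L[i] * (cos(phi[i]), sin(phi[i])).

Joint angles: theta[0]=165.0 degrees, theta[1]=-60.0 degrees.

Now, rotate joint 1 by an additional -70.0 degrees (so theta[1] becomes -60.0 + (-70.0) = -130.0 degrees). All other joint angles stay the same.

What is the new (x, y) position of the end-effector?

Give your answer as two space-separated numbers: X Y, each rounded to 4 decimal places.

joint[0] = (0.0000, 0.0000)  (base)
link 0: phi[0] = 165 = 165 deg
  cos(165 deg) = -0.9659, sin(165 deg) = 0.2588
  joint[1] = (0.0000, 0.0000) + 2.1 * (-0.9659, 0.2588) = (0.0000 + -2.0284, 0.0000 + 0.5435) = (-2.0284, 0.5435)
link 1: phi[1] = 165 + -130 = 35 deg
  cos(35 deg) = 0.8192, sin(35 deg) = 0.5736
  joint[2] = (-2.0284, 0.5435) + 7.2 * (0.8192, 0.5736) = (-2.0284 + 5.8979, 0.5435 + 4.1298) = (3.8695, 4.6733)
End effector: (3.8695, 4.6733)

Answer: 3.8695 4.6733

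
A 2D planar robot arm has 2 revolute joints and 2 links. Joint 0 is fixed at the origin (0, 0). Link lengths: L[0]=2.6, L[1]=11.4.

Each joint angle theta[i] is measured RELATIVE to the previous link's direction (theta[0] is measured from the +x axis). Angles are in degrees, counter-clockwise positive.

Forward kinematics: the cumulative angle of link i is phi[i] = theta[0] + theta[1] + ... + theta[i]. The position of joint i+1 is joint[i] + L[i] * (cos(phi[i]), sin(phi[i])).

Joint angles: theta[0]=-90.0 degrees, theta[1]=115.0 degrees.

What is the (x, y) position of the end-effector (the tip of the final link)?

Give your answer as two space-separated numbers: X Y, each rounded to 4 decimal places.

joint[0] = (0.0000, 0.0000)  (base)
link 0: phi[0] = -90 = -90 deg
  cos(-90 deg) = 0.0000, sin(-90 deg) = -1.0000
  joint[1] = (0.0000, 0.0000) + 2.6 * (0.0000, -1.0000) = (0.0000 + 0.0000, 0.0000 + -2.6000) = (0.0000, -2.6000)
link 1: phi[1] = -90 + 115 = 25 deg
  cos(25 deg) = 0.9063, sin(25 deg) = 0.4226
  joint[2] = (0.0000, -2.6000) + 11.4 * (0.9063, 0.4226) = (0.0000 + 10.3319, -2.6000 + 4.8178) = (10.3319, 2.2178)
End effector: (10.3319, 2.2178)

Answer: 10.3319 2.2178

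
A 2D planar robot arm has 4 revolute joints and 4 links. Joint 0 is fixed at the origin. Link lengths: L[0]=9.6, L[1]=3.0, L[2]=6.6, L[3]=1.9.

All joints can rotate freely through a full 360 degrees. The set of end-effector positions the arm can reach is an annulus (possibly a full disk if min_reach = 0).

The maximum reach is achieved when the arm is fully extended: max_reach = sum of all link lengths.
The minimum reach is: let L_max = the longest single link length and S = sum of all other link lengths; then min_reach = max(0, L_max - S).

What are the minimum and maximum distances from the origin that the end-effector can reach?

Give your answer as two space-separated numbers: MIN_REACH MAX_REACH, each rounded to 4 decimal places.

Answer: 0.0000 21.1000

Derivation:
Link lengths: [9.6, 3.0, 6.6, 1.9]
max_reach = 9.6 + 3 + 6.6 + 1.9 = 21.1
L_max = max([9.6, 3.0, 6.6, 1.9]) = 9.6
S (sum of others) = 21.1 - 9.6 = 11.5
min_reach = max(0, 9.6 - 11.5) = max(0, -1.9) = 0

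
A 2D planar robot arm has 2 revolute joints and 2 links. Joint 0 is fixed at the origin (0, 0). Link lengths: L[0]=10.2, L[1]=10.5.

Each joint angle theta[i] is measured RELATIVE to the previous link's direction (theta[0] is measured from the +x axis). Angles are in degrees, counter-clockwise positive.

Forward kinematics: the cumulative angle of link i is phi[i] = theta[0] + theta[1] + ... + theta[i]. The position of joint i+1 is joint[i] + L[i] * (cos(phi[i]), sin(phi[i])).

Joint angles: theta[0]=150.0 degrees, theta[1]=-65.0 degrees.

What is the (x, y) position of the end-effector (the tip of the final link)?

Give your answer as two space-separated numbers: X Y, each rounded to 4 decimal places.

Answer: -7.9183 15.5600

Derivation:
joint[0] = (0.0000, 0.0000)  (base)
link 0: phi[0] = 150 = 150 deg
  cos(150 deg) = -0.8660, sin(150 deg) = 0.5000
  joint[1] = (0.0000, 0.0000) + 10.2 * (-0.8660, 0.5000) = (0.0000 + -8.8335, 0.0000 + 5.1000) = (-8.8335, 5.1000)
link 1: phi[1] = 150 + -65 = 85 deg
  cos(85 deg) = 0.0872, sin(85 deg) = 0.9962
  joint[2] = (-8.8335, 5.1000) + 10.5 * (0.0872, 0.9962) = (-8.8335 + 0.9151, 5.1000 + 10.4600) = (-7.9183, 15.5600)
End effector: (-7.9183, 15.5600)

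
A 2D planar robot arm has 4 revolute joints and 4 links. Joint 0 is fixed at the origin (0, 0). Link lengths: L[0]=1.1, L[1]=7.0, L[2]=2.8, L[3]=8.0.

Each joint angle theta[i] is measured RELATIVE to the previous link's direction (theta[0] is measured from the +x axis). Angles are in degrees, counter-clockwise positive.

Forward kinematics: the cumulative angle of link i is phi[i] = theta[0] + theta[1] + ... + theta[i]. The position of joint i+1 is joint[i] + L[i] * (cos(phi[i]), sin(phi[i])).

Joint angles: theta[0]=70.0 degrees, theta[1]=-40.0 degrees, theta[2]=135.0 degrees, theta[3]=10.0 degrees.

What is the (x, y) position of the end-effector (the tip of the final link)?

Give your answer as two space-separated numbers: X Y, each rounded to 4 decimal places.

Answer: -4.2357 5.9556

Derivation:
joint[0] = (0.0000, 0.0000)  (base)
link 0: phi[0] = 70 = 70 deg
  cos(70 deg) = 0.3420, sin(70 deg) = 0.9397
  joint[1] = (0.0000, 0.0000) + 1.1 * (0.3420, 0.9397) = (0.0000 + 0.3762, 0.0000 + 1.0337) = (0.3762, 1.0337)
link 1: phi[1] = 70 + -40 = 30 deg
  cos(30 deg) = 0.8660, sin(30 deg) = 0.5000
  joint[2] = (0.3762, 1.0337) + 7 * (0.8660, 0.5000) = (0.3762 + 6.0622, 1.0337 + 3.5000) = (6.4384, 4.5337)
link 2: phi[2] = 70 + -40 + 135 = 165 deg
  cos(165 deg) = -0.9659, sin(165 deg) = 0.2588
  joint[3] = (6.4384, 4.5337) + 2.8 * (-0.9659, 0.2588) = (6.4384 + -2.7046, 4.5337 + 0.7247) = (3.7338, 5.2584)
link 3: phi[3] = 70 + -40 + 135 + 10 = 175 deg
  cos(175 deg) = -0.9962, sin(175 deg) = 0.0872
  joint[4] = (3.7338, 5.2584) + 8 * (-0.9962, 0.0872) = (3.7338 + -7.9696, 5.2584 + 0.6972) = (-4.2357, 5.9556)
End effector: (-4.2357, 5.9556)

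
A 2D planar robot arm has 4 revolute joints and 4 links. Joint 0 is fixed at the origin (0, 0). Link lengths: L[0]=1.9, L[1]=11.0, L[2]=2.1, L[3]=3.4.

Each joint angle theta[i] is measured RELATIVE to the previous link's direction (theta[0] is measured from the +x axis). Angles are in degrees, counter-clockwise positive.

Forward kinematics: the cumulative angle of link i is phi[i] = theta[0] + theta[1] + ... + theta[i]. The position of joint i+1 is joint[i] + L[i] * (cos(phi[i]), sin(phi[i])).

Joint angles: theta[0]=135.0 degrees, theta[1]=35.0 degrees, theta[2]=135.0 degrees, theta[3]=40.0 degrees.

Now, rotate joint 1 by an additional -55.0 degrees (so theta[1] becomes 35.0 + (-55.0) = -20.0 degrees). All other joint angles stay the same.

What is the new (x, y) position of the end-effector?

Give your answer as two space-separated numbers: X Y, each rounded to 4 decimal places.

joint[0] = (0.0000, 0.0000)  (base)
link 0: phi[0] = 135 = 135 deg
  cos(135 deg) = -0.7071, sin(135 deg) = 0.7071
  joint[1] = (0.0000, 0.0000) + 1.9 * (-0.7071, 0.7071) = (0.0000 + -1.3435, 0.0000 + 1.3435) = (-1.3435, 1.3435)
link 1: phi[1] = 135 + -20 = 115 deg
  cos(115 deg) = -0.4226, sin(115 deg) = 0.9063
  joint[2] = (-1.3435, 1.3435) + 11 * (-0.4226, 0.9063) = (-1.3435 + -4.6488, 1.3435 + 9.9694) = (-5.9923, 11.3129)
link 2: phi[2] = 135 + -20 + 135 = 250 deg
  cos(250 deg) = -0.3420, sin(250 deg) = -0.9397
  joint[3] = (-5.9923, 11.3129) + 2.1 * (-0.3420, -0.9397) = (-5.9923 + -0.7182, 11.3129 + -1.9734) = (-6.7105, 9.3395)
link 3: phi[3] = 135 + -20 + 135 + 40 = 290 deg
  cos(290 deg) = 0.3420, sin(290 deg) = -0.9397
  joint[4] = (-6.7105, 9.3395) + 3.4 * (0.3420, -0.9397) = (-6.7105 + 1.1629, 9.3395 + -3.1950) = (-5.5477, 6.1446)
End effector: (-5.5477, 6.1446)

Answer: -5.5477 6.1446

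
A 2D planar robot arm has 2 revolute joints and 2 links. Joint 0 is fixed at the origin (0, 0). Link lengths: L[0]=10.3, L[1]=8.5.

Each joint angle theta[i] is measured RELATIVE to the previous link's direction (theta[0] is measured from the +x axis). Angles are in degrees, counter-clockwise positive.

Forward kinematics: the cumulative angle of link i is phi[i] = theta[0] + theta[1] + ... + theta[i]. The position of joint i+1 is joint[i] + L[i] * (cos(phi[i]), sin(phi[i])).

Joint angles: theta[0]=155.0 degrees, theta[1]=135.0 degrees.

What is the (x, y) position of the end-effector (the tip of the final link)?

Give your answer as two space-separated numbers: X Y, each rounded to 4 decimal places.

Answer: -6.4278 -3.6344

Derivation:
joint[0] = (0.0000, 0.0000)  (base)
link 0: phi[0] = 155 = 155 deg
  cos(155 deg) = -0.9063, sin(155 deg) = 0.4226
  joint[1] = (0.0000, 0.0000) + 10.3 * (-0.9063, 0.4226) = (0.0000 + -9.3350, 0.0000 + 4.3530) = (-9.3350, 4.3530)
link 1: phi[1] = 155 + 135 = 290 deg
  cos(290 deg) = 0.3420, sin(290 deg) = -0.9397
  joint[2] = (-9.3350, 4.3530) + 8.5 * (0.3420, -0.9397) = (-9.3350 + 2.9072, 4.3530 + -7.9874) = (-6.4278, -3.6344)
End effector: (-6.4278, -3.6344)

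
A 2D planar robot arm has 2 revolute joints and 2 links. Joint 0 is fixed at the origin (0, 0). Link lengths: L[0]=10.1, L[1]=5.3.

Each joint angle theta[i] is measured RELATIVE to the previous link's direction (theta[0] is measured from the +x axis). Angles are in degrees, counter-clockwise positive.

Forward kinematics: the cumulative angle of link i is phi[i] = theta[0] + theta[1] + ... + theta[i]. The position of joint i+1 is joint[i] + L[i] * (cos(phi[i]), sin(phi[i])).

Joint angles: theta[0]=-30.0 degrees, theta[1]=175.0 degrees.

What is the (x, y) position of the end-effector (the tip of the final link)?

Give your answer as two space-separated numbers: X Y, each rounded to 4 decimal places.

Answer: 4.4054 -2.0100

Derivation:
joint[0] = (0.0000, 0.0000)  (base)
link 0: phi[0] = -30 = -30 deg
  cos(-30 deg) = 0.8660, sin(-30 deg) = -0.5000
  joint[1] = (0.0000, 0.0000) + 10.1 * (0.8660, -0.5000) = (0.0000 + 8.7469, 0.0000 + -5.0500) = (8.7469, -5.0500)
link 1: phi[1] = -30 + 175 = 145 deg
  cos(145 deg) = -0.8192, sin(145 deg) = 0.5736
  joint[2] = (8.7469, -5.0500) + 5.3 * (-0.8192, 0.5736) = (8.7469 + -4.3415, -5.0500 + 3.0400) = (4.4054, -2.0100)
End effector: (4.4054, -2.0100)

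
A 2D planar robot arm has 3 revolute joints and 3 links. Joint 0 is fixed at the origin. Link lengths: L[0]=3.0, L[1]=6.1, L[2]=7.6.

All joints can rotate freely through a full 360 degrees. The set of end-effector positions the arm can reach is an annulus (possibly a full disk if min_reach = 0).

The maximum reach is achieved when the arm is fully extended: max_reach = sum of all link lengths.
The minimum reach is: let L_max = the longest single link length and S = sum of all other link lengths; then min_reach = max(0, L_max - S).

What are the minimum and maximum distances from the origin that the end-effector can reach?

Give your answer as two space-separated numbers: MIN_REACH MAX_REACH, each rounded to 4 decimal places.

Link lengths: [3.0, 6.1, 7.6]
max_reach = 3 + 6.1 + 7.6 = 16.7
L_max = max([3.0, 6.1, 7.6]) = 7.6
S (sum of others) = 16.7 - 7.6 = 9.1
min_reach = max(0, 7.6 - 9.1) = max(0, -1.5) = 0

Answer: 0.0000 16.7000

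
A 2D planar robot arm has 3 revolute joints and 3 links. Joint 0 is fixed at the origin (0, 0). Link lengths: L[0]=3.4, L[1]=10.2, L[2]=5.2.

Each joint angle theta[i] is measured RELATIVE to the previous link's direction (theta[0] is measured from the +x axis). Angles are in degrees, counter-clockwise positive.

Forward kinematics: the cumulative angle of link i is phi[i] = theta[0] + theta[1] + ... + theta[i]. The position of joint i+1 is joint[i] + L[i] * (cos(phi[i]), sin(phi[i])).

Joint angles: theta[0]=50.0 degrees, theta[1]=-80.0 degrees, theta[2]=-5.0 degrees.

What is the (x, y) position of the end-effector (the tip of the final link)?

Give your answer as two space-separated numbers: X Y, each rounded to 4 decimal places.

joint[0] = (0.0000, 0.0000)  (base)
link 0: phi[0] = 50 = 50 deg
  cos(50 deg) = 0.6428, sin(50 deg) = 0.7660
  joint[1] = (0.0000, 0.0000) + 3.4 * (0.6428, 0.7660) = (0.0000 + 2.1855, 0.0000 + 2.6046) = (2.1855, 2.6046)
link 1: phi[1] = 50 + -80 = -30 deg
  cos(-30 deg) = 0.8660, sin(-30 deg) = -0.5000
  joint[2] = (2.1855, 2.6046) + 10.2 * (0.8660, -0.5000) = (2.1855 + 8.8335, 2.6046 + -5.1000) = (11.0189, -2.4954)
link 2: phi[2] = 50 + -80 + -5 = -35 deg
  cos(-35 deg) = 0.8192, sin(-35 deg) = -0.5736
  joint[3] = (11.0189, -2.4954) + 5.2 * (0.8192, -0.5736) = (11.0189 + 4.2596, -2.4954 + -2.9826) = (15.2785, -5.4780)
End effector: (15.2785, -5.4780)

Answer: 15.2785 -5.4780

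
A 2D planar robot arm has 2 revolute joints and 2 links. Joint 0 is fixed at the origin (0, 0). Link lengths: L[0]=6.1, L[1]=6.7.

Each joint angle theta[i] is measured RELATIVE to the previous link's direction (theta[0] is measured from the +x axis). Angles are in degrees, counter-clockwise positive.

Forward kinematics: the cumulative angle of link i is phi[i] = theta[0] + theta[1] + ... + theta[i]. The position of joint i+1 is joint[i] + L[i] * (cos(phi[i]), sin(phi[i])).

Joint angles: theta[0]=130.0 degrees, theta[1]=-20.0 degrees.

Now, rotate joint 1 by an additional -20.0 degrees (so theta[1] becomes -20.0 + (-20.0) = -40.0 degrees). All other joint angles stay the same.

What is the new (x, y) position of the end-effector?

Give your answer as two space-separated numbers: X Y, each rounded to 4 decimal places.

joint[0] = (0.0000, 0.0000)  (base)
link 0: phi[0] = 130 = 130 deg
  cos(130 deg) = -0.6428, sin(130 deg) = 0.7660
  joint[1] = (0.0000, 0.0000) + 6.1 * (-0.6428, 0.7660) = (0.0000 + -3.9210, 0.0000 + 4.6729) = (-3.9210, 4.6729)
link 1: phi[1] = 130 + -40 = 90 deg
  cos(90 deg) = 0.0000, sin(90 deg) = 1.0000
  joint[2] = (-3.9210, 4.6729) + 6.7 * (0.0000, 1.0000) = (-3.9210 + 0.0000, 4.6729 + 6.7000) = (-3.9210, 11.3729)
End effector: (-3.9210, 11.3729)

Answer: -3.9210 11.3729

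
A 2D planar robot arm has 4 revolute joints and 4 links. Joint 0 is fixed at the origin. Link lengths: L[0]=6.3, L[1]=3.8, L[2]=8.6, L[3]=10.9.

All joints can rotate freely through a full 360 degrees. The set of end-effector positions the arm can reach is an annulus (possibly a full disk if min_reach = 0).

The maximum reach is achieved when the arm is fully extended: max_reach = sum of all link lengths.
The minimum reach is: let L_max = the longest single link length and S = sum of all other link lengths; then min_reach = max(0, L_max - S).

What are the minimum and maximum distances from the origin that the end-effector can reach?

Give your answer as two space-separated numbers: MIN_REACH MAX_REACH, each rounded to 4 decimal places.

Answer: 0.0000 29.6000

Derivation:
Link lengths: [6.3, 3.8, 8.6, 10.9]
max_reach = 6.3 + 3.8 + 8.6 + 10.9 = 29.6
L_max = max([6.3, 3.8, 8.6, 10.9]) = 10.9
S (sum of others) = 29.6 - 10.9 = 18.7
min_reach = max(0, 10.9 - 18.7) = max(0, -7.8) = 0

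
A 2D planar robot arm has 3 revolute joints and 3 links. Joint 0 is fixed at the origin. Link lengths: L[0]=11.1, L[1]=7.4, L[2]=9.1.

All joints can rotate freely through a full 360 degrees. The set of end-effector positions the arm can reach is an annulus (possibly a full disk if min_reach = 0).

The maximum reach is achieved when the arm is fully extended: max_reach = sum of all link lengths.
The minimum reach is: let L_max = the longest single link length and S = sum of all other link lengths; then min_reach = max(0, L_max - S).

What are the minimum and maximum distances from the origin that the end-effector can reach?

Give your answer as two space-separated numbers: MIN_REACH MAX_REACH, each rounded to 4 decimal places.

Answer: 0.0000 27.6000

Derivation:
Link lengths: [11.1, 7.4, 9.1]
max_reach = 11.1 + 7.4 + 9.1 = 27.6
L_max = max([11.1, 7.4, 9.1]) = 11.1
S (sum of others) = 27.6 - 11.1 = 16.5
min_reach = max(0, 11.1 - 16.5) = max(0, -5.4) = 0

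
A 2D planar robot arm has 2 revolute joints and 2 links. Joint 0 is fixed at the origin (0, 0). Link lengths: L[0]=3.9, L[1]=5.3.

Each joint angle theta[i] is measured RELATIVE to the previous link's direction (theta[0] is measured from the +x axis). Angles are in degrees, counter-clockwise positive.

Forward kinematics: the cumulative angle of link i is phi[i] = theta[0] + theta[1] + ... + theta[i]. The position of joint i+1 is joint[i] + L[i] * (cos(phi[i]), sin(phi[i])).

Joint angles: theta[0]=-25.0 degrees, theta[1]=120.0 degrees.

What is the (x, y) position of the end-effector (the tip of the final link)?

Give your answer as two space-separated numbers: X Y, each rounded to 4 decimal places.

Answer: 3.0727 3.6316

Derivation:
joint[0] = (0.0000, 0.0000)  (base)
link 0: phi[0] = -25 = -25 deg
  cos(-25 deg) = 0.9063, sin(-25 deg) = -0.4226
  joint[1] = (0.0000, 0.0000) + 3.9 * (0.9063, -0.4226) = (0.0000 + 3.5346, 0.0000 + -1.6482) = (3.5346, -1.6482)
link 1: phi[1] = -25 + 120 = 95 deg
  cos(95 deg) = -0.0872, sin(95 deg) = 0.9962
  joint[2] = (3.5346, -1.6482) + 5.3 * (-0.0872, 0.9962) = (3.5346 + -0.4619, -1.6482 + 5.2798) = (3.0727, 3.6316)
End effector: (3.0727, 3.6316)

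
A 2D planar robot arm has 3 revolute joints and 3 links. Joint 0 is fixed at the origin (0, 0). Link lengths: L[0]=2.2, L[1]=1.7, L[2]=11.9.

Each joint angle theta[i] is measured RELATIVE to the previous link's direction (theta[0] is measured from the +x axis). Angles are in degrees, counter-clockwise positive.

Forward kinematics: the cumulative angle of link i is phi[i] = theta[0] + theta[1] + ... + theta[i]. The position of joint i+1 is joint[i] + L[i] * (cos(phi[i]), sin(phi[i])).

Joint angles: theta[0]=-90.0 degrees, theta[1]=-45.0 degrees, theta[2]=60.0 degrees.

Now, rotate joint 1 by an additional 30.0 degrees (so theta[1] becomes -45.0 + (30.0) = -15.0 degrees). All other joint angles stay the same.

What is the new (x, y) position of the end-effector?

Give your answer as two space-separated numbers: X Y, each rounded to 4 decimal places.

joint[0] = (0.0000, 0.0000)  (base)
link 0: phi[0] = -90 = -90 deg
  cos(-90 deg) = 0.0000, sin(-90 deg) = -1.0000
  joint[1] = (0.0000, 0.0000) + 2.2 * (0.0000, -1.0000) = (0.0000 + 0.0000, 0.0000 + -2.2000) = (0.0000, -2.2000)
link 1: phi[1] = -90 + -15 = -105 deg
  cos(-105 deg) = -0.2588, sin(-105 deg) = -0.9659
  joint[2] = (0.0000, -2.2000) + 1.7 * (-0.2588, -0.9659) = (0.0000 + -0.4400, -2.2000 + -1.6421) = (-0.4400, -3.8421)
link 2: phi[2] = -90 + -15 + 60 = -45 deg
  cos(-45 deg) = 0.7071, sin(-45 deg) = -0.7071
  joint[3] = (-0.4400, -3.8421) + 11.9 * (0.7071, -0.7071) = (-0.4400 + 8.4146, -3.8421 + -8.4146) = (7.9746, -12.2566)
End effector: (7.9746, -12.2566)

Answer: 7.9746 -12.2566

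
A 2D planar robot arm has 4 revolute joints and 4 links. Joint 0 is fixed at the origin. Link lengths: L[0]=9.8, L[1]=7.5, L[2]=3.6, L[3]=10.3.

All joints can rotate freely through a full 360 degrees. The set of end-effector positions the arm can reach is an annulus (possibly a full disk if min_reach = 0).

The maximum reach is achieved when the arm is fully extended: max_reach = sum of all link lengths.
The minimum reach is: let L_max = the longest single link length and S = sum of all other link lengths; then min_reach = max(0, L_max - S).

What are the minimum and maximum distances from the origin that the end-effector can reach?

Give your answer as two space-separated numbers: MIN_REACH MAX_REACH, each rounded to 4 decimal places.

Link lengths: [9.8, 7.5, 3.6, 10.3]
max_reach = 9.8 + 7.5 + 3.6 + 10.3 = 31.2
L_max = max([9.8, 7.5, 3.6, 10.3]) = 10.3
S (sum of others) = 31.2 - 10.3 = 20.9
min_reach = max(0, 10.3 - 20.9) = max(0, -10.6) = 0

Answer: 0.0000 31.2000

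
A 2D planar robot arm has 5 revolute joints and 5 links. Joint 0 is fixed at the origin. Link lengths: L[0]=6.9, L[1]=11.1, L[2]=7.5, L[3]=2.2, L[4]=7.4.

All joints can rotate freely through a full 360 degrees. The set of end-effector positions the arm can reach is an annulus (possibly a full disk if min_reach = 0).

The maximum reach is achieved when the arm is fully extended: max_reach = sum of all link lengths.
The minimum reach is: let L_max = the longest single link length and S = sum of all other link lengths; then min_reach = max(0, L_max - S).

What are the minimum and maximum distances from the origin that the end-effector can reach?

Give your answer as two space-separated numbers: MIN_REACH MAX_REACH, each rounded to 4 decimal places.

Link lengths: [6.9, 11.1, 7.5, 2.2, 7.4]
max_reach = 6.9 + 11.1 + 7.5 + 2.2 + 7.4 = 35.1
L_max = max([6.9, 11.1, 7.5, 2.2, 7.4]) = 11.1
S (sum of others) = 35.1 - 11.1 = 24
min_reach = max(0, 11.1 - 24) = max(0, -12.9) = 0

Answer: 0.0000 35.1000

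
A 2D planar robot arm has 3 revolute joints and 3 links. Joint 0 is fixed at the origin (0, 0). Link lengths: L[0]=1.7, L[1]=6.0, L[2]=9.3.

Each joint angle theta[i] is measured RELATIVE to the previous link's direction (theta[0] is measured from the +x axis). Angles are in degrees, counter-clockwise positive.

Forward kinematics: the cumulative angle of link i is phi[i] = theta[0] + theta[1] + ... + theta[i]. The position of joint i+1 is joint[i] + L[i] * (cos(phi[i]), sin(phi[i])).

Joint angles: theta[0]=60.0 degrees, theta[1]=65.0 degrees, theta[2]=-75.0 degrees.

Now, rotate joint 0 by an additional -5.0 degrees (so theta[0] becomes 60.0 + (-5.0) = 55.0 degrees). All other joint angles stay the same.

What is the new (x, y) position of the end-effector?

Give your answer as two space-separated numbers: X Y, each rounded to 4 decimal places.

Answer: 4.5512 13.1648

Derivation:
joint[0] = (0.0000, 0.0000)  (base)
link 0: phi[0] = 55 = 55 deg
  cos(55 deg) = 0.5736, sin(55 deg) = 0.8192
  joint[1] = (0.0000, 0.0000) + 1.7 * (0.5736, 0.8192) = (0.0000 + 0.9751, 0.0000 + 1.3926) = (0.9751, 1.3926)
link 1: phi[1] = 55 + 65 = 120 deg
  cos(120 deg) = -0.5000, sin(120 deg) = 0.8660
  joint[2] = (0.9751, 1.3926) + 6 * (-0.5000, 0.8660) = (0.9751 + -3.0000, 1.3926 + 5.1962) = (-2.0249, 6.5887)
link 2: phi[2] = 55 + 65 + -75 = 45 deg
  cos(45 deg) = 0.7071, sin(45 deg) = 0.7071
  joint[3] = (-2.0249, 6.5887) + 9.3 * (0.7071, 0.7071) = (-2.0249 + 6.5761, 6.5887 + 6.5761) = (4.5512, 13.1648)
End effector: (4.5512, 13.1648)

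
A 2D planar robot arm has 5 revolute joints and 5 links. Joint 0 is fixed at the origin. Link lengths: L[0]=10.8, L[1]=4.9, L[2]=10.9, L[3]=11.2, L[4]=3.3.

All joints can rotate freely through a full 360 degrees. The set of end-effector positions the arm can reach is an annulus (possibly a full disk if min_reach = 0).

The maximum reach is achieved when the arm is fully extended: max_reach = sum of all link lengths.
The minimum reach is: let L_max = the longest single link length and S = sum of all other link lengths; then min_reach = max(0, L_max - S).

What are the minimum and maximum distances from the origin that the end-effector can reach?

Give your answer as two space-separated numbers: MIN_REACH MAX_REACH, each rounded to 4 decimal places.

Answer: 0.0000 41.1000

Derivation:
Link lengths: [10.8, 4.9, 10.9, 11.2, 3.3]
max_reach = 10.8 + 4.9 + 10.9 + 11.2 + 3.3 = 41.1
L_max = max([10.8, 4.9, 10.9, 11.2, 3.3]) = 11.2
S (sum of others) = 41.1 - 11.2 = 29.9
min_reach = max(0, 11.2 - 29.9) = max(0, -18.7) = 0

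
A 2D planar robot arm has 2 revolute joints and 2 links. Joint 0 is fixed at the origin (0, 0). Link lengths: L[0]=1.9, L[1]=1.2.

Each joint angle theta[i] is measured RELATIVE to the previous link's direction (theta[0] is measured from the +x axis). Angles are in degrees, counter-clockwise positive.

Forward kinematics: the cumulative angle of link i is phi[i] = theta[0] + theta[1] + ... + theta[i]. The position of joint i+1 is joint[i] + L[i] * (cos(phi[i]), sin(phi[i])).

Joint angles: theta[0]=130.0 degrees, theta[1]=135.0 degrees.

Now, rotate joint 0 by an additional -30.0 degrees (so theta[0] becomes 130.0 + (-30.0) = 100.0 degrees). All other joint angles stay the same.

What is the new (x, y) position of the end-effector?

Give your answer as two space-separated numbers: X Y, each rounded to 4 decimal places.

joint[0] = (0.0000, 0.0000)  (base)
link 0: phi[0] = 100 = 100 deg
  cos(100 deg) = -0.1736, sin(100 deg) = 0.9848
  joint[1] = (0.0000, 0.0000) + 1.9 * (-0.1736, 0.9848) = (0.0000 + -0.3299, 0.0000 + 1.8711) = (-0.3299, 1.8711)
link 1: phi[1] = 100 + 135 = 235 deg
  cos(235 deg) = -0.5736, sin(235 deg) = -0.8192
  joint[2] = (-0.3299, 1.8711) + 1.2 * (-0.5736, -0.8192) = (-0.3299 + -0.6883, 1.8711 + -0.9830) = (-1.0182, 0.8882)
End effector: (-1.0182, 0.8882)

Answer: -1.0182 0.8882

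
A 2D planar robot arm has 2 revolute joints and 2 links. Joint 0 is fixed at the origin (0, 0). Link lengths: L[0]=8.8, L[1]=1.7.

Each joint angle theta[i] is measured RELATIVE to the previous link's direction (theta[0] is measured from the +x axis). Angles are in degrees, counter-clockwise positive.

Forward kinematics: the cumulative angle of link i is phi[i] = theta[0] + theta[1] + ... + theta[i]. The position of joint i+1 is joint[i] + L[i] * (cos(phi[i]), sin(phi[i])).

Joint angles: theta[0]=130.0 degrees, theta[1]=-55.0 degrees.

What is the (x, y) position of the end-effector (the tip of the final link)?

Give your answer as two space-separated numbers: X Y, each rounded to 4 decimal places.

joint[0] = (0.0000, 0.0000)  (base)
link 0: phi[0] = 130 = 130 deg
  cos(130 deg) = -0.6428, sin(130 deg) = 0.7660
  joint[1] = (0.0000, 0.0000) + 8.8 * (-0.6428, 0.7660) = (0.0000 + -5.6565, 0.0000 + 6.7412) = (-5.6565, 6.7412)
link 1: phi[1] = 130 + -55 = 75 deg
  cos(75 deg) = 0.2588, sin(75 deg) = 0.9659
  joint[2] = (-5.6565, 6.7412) + 1.7 * (0.2588, 0.9659) = (-5.6565 + 0.4400, 6.7412 + 1.6421) = (-5.2165, 8.3833)
End effector: (-5.2165, 8.3833)

Answer: -5.2165 8.3833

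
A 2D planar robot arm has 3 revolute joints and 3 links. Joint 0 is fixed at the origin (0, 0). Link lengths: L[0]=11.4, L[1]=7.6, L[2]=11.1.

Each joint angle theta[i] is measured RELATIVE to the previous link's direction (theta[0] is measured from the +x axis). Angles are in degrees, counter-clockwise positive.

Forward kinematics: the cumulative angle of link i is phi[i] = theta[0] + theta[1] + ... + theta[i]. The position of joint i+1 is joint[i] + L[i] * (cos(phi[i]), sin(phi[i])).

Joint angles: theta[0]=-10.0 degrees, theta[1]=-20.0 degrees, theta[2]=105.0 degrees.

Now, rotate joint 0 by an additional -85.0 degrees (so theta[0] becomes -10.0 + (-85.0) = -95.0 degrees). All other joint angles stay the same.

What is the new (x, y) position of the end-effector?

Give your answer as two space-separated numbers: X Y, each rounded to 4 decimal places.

joint[0] = (0.0000, 0.0000)  (base)
link 0: phi[0] = -95 = -95 deg
  cos(-95 deg) = -0.0872, sin(-95 deg) = -0.9962
  joint[1] = (0.0000, 0.0000) + 11.4 * (-0.0872, -0.9962) = (0.0000 + -0.9936, 0.0000 + -11.3566) = (-0.9936, -11.3566)
link 1: phi[1] = -95 + -20 = -115 deg
  cos(-115 deg) = -0.4226, sin(-115 deg) = -0.9063
  joint[2] = (-0.9936, -11.3566) + 7.6 * (-0.4226, -0.9063) = (-0.9936 + -3.2119, -11.3566 + -6.8879) = (-4.2055, -18.2446)
link 2: phi[2] = -95 + -20 + 105 = -10 deg
  cos(-10 deg) = 0.9848, sin(-10 deg) = -0.1736
  joint[3] = (-4.2055, -18.2446) + 11.1 * (0.9848, -0.1736) = (-4.2055 + 10.9314, -18.2446 + -1.9275) = (6.7259, -20.1721)
End effector: (6.7259, -20.1721)

Answer: 6.7259 -20.1721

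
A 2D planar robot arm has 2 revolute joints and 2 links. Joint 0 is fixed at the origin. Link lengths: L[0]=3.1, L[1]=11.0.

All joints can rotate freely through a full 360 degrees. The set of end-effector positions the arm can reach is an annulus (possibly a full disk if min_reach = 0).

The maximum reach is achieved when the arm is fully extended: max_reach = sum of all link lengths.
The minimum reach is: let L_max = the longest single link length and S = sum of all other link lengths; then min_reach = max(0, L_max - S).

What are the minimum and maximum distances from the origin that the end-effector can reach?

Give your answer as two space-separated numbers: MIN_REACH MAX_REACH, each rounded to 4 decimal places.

Link lengths: [3.1, 11.0]
max_reach = 3.1 + 11 = 14.1
L_max = max([3.1, 11.0]) = 11
S (sum of others) = 14.1 - 11 = 3.1
min_reach = max(0, 11 - 3.1) = max(0, 7.9) = 7.9

Answer: 7.9000 14.1000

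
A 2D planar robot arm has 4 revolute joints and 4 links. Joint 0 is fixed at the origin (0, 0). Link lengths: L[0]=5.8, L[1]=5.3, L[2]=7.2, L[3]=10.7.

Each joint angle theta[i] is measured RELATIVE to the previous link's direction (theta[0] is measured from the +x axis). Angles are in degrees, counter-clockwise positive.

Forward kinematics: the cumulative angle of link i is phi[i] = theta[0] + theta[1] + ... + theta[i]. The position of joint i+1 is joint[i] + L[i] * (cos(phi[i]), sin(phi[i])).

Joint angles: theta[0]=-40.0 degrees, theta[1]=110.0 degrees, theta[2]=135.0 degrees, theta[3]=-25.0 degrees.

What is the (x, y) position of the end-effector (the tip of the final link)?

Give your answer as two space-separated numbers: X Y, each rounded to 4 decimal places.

joint[0] = (0.0000, 0.0000)  (base)
link 0: phi[0] = -40 = -40 deg
  cos(-40 deg) = 0.7660, sin(-40 deg) = -0.6428
  joint[1] = (0.0000, 0.0000) + 5.8 * (0.7660, -0.6428) = (0.0000 + 4.4431, 0.0000 + -3.7282) = (4.4431, -3.7282)
link 1: phi[1] = -40 + 110 = 70 deg
  cos(70 deg) = 0.3420, sin(70 deg) = 0.9397
  joint[2] = (4.4431, -3.7282) + 5.3 * (0.3420, 0.9397) = (4.4431 + 1.8127, -3.7282 + 4.9804) = (6.2558, 1.2522)
link 2: phi[2] = -40 + 110 + 135 = 205 deg
  cos(205 deg) = -0.9063, sin(205 deg) = -0.4226
  joint[3] = (6.2558, 1.2522) + 7.2 * (-0.9063, -0.4226) = (6.2558 + -6.5254, 1.2522 + -3.0429) = (-0.2697, -1.7906)
link 3: phi[3] = -40 + 110 + 135 + -25 = 180 deg
  cos(180 deg) = -1.0000, sin(180 deg) = 0.0000
  joint[4] = (-0.2697, -1.7906) + 10.7 * (-1.0000, 0.0000) = (-0.2697 + -10.7000, -1.7906 + 0.0000) = (-10.9697, -1.7906)
End effector: (-10.9697, -1.7906)

Answer: -10.9697 -1.7906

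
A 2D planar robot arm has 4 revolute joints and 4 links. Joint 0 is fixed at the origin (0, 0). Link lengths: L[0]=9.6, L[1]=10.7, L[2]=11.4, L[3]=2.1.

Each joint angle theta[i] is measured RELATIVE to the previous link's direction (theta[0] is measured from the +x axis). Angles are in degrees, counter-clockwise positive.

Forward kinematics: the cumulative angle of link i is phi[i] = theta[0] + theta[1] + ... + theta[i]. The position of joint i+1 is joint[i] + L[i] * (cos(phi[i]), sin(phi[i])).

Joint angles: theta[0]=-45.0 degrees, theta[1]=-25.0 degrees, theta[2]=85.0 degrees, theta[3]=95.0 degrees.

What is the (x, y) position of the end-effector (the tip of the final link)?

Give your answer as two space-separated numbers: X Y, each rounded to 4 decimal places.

Answer: 20.7412 -11.9190

Derivation:
joint[0] = (0.0000, 0.0000)  (base)
link 0: phi[0] = -45 = -45 deg
  cos(-45 deg) = 0.7071, sin(-45 deg) = -0.7071
  joint[1] = (0.0000, 0.0000) + 9.6 * (0.7071, -0.7071) = (0.0000 + 6.7882, 0.0000 + -6.7882) = (6.7882, -6.7882)
link 1: phi[1] = -45 + -25 = -70 deg
  cos(-70 deg) = 0.3420, sin(-70 deg) = -0.9397
  joint[2] = (6.7882, -6.7882) + 10.7 * (0.3420, -0.9397) = (6.7882 + 3.6596, -6.7882 + -10.0547) = (10.4478, -16.8429)
link 2: phi[2] = -45 + -25 + 85 = 15 deg
  cos(15 deg) = 0.9659, sin(15 deg) = 0.2588
  joint[3] = (10.4478, -16.8429) + 11.4 * (0.9659, 0.2588) = (10.4478 + 11.0116, -16.8429 + 2.9505) = (21.4594, -13.8924)
link 3: phi[3] = -45 + -25 + 85 + 95 = 110 deg
  cos(110 deg) = -0.3420, sin(110 deg) = 0.9397
  joint[4] = (21.4594, -13.8924) + 2.1 * (-0.3420, 0.9397) = (21.4594 + -0.7182, -13.8924 + 1.9734) = (20.7412, -11.9190)
End effector: (20.7412, -11.9190)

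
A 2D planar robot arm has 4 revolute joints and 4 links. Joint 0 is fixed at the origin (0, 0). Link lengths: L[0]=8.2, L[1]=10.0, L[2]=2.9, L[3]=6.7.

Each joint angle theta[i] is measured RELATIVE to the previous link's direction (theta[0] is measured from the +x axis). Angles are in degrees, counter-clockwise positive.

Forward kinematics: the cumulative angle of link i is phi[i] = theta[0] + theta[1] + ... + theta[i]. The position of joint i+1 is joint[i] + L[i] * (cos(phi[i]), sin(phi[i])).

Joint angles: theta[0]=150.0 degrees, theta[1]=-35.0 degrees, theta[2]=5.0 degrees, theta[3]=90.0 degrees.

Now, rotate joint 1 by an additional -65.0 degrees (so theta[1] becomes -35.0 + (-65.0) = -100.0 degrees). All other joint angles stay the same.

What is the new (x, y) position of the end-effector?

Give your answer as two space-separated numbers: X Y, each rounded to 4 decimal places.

joint[0] = (0.0000, 0.0000)  (base)
link 0: phi[0] = 150 = 150 deg
  cos(150 deg) = -0.8660, sin(150 deg) = 0.5000
  joint[1] = (0.0000, 0.0000) + 8.2 * (-0.8660, 0.5000) = (0.0000 + -7.1014, 0.0000 + 4.1000) = (-7.1014, 4.1000)
link 1: phi[1] = 150 + -100 = 50 deg
  cos(50 deg) = 0.6428, sin(50 deg) = 0.7660
  joint[2] = (-7.1014, 4.1000) + 10 * (0.6428, 0.7660) = (-7.1014 + 6.4279, 4.1000 + 7.6604) = (-0.6735, 11.7604)
link 2: phi[2] = 150 + -100 + 5 = 55 deg
  cos(55 deg) = 0.5736, sin(55 deg) = 0.8192
  joint[3] = (-0.6735, 11.7604) + 2.9 * (0.5736, 0.8192) = (-0.6735 + 1.6634, 11.7604 + 2.3755) = (0.9898, 14.1360)
link 3: phi[3] = 150 + -100 + 5 + 90 = 145 deg
  cos(145 deg) = -0.8192, sin(145 deg) = 0.5736
  joint[4] = (0.9898, 14.1360) + 6.7 * (-0.8192, 0.5736) = (0.9898 + -5.4883, 14.1360 + 3.8430) = (-4.4985, 17.9789)
End effector: (-4.4985, 17.9789)

Answer: -4.4985 17.9789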